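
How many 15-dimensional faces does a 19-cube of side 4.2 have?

Number of 15-faces = C(19,15) · 2^(19-15) = 3876 · 16 = 62016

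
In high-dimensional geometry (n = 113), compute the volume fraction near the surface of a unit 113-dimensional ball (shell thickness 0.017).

1 - (1-0.017)^113 ≈ 0.855939 ≈ 85.59%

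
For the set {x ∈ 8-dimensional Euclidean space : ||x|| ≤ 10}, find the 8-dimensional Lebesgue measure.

The n-ball volume is π^(n/2)·r^n/Γ(n/2+1). With n=8, r=10: V = 12500000·π^4/3 ≈ 4.05871e+08.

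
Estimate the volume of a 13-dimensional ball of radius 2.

V_13(2) = π^(13/2) · (2)^13 / Γ(13/2 + 1) = 1048576·π^6/135135 ≈ 7459.87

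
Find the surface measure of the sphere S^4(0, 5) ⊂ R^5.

S = n·V_n(r)/r = 5·V_5(5)/5 (volume-to-surface relation), giving 5000·π^2/3 ≈ 16449.3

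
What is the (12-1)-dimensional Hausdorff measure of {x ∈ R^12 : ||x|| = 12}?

|∂B_12(12)| = 61917364224·π^6/5 ≈ 1.19053e+13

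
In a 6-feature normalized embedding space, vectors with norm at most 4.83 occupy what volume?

The n-ball volume is π^(n/2)·r^n/Γ(n/2+1). With n=6, r=4.83: V ≈ 65611.7.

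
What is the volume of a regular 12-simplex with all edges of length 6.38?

For a regular n-simplex with edge a, V = (a^n / n!)·√((n+1)/2^n). With a=6.38, n=12: V ≈ 0.534937.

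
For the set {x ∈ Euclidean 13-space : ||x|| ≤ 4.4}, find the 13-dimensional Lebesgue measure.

V_13(4.4) = π^(13/2) · (4.4)^13 / Γ(13/2 + 1) ≈ 2.10973e+08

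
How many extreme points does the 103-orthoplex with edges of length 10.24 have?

The 103-dimensional cross-polytope has 2n = 2·103 = 206 vertices.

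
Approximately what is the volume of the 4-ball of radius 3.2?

Volume = π^{4/2}·(3.2)^4/Γ(3) ≈ 517.452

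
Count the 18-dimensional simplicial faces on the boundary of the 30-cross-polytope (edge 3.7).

Number of 18-faces = 2^(18+1) · C(30,18+1) = 524288 · 54627300 = 28640437862400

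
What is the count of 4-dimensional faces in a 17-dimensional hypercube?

f_4(17-cube) = (17 choose 4) · 2^13 = 19496960.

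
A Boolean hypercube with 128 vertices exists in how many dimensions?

2^n = 128 ⇒ n = log_2(128) = 7.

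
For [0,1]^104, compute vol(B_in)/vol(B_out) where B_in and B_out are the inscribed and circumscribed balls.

Volume scales as r^n, and r_in/r_out = 1/√104, giving (1/√104)^104 ≈ 1.30097e-105.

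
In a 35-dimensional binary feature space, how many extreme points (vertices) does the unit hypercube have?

Number of vertices = 2^35 = 34359738368.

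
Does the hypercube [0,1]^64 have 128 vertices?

False. The 64-cube has 2^64 = 18446744073709551616 vertices.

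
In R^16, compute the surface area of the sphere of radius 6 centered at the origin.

The surface area of an n-ball is 2π^(n/2) r^(n-1) / Γ(n/2). For n=16, r=6: 6530347008·π^8/35 ≈ 1.77038e+12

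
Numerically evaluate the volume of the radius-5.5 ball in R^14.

Volume = π^{14/2}·(5.5)^14/Γ(8) = 379749833583241·π^7/82575360 ≈ 1.38898e+10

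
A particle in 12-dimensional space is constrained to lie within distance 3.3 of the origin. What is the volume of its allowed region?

Volume = π^{12/2}·(3.3)^12/Γ(7) ≈ 2.22707e+06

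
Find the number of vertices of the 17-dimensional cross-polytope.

The vertices are ±e_1, ..., ±e_17, so there are 2·17 = 34.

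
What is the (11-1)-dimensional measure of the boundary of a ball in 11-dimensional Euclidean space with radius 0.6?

S_11(0.6) = 2·π^(11/2)·(0.6)^10 / Γ(11/2) ≈ 0.125317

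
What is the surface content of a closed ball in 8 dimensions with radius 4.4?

The surface area of an n-ball is 2π^(n/2) r^(n-1) / Γ(n/2). For n=8, r=4.4: 1.03669e+06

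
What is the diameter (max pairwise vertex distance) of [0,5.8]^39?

||(5.8,5.8,...,5.8)|| = √(39)·5.8 ≈ 36.221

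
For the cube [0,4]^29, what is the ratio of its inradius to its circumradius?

For an n-cube of any side s, the inradius is s/2 and the circumradius is s√n/2, so the ratio is 1/√29 ≈ 0.185695.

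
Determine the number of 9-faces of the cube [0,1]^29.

An n-cube has C(n,k)·2^(n-k) k-faces. Here C(29,9)·2^20 = 10015005·1048576 = 10501493882880.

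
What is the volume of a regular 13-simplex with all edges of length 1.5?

V_13 = √(14) · 1.5^13 / (13! · 2^(13/2)) ≈ 1.29204e-09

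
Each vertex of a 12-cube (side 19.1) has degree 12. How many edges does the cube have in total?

The 12-cube has n·2^(n-1) = 12·2^11 = 12·2048 = 24576 edges.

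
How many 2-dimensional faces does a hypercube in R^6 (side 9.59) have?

An n-cube has C(n,k)·2^(n-k) k-faces. Here C(6,2)·2^4 = 15·16 = 240.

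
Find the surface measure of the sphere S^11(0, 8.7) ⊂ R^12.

The surface area of an n-ball is 2π^(n/2) r^(n-1) / Γ(n/2). For n=12, r=8.7: 3.46306e+11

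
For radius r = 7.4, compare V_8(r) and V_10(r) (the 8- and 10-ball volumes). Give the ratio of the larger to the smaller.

V_8(7.4) ≈ 3.64957e+07, V_10(7.4) ≈ 1.2557e+09. The 10-ball is larger by a factor of 34.41.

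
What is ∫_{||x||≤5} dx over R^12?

V = 48828125·π^6/144 ≈ 3.25992e+08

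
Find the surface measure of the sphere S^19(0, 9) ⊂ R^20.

S_20(9) = 2·π^(20/2)·(9)^19 / Γ(20/2) = 16677181699666569·π^10/2240 ≈ 6.97226e+17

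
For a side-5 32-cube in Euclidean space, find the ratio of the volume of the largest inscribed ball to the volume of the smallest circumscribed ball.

V_in / V_out = (r_in/r_out)^32 = (1/√32)^32 = 32^(-32/2) ≈ 8.27181e-25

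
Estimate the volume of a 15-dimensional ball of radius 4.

V_15(4) = π^(15/2) · (4)^15 / Γ(15/2 + 1) = 274877906944·π^7/2027025 ≈ 4.09572e+08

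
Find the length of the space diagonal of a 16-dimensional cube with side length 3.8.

The space diagonal of an n-cube of side s is s√n. Here 3.8·√16 = 15.2.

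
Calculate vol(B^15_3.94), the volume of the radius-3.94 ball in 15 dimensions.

Volume = π^{15/2}·(3.94)^15/Γ(17/2) ≈ 3.26493e+08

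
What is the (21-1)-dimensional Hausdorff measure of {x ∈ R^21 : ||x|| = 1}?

S_21(1) = 2·π^(21/2)·(1)^20 / Γ(21/2) = 2048·π^10/654729075 ≈ 0.292932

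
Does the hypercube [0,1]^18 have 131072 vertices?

False. The 18-cube has 2^18 = 262144 vertices.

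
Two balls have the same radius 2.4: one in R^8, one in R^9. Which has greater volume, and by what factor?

V_8(2.4) ≈ 4467.64, V_9(2.4) ≈ 8714.03. The 9-ball is larger by a factor of 1.95.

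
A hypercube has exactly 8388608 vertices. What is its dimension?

2^n = 8388608 ⇒ n = log_2(8388608) = 23.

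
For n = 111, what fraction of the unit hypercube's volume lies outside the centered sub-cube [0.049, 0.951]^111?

The inner cube has side 1-2·0.049 = 0.902 and volume (0.902)^111 ≈ 1.066e-05, so the shell holds 0.999989 of the volume.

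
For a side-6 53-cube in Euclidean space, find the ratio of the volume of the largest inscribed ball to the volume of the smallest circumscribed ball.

V_in / V_out = (r_in/r_out)^53 = (1/√53)^53 = 53^(-53/2) ≈ 2.02623e-46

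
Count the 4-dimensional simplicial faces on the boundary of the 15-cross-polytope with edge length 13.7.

Number of 4-faces = 2^(4+1) · C(15,4+1) = 32 · 3003 = 96096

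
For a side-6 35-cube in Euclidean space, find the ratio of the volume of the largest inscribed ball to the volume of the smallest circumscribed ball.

Volume scales as r^n, and r_in/r_out = 1/√35, giving (1/√35)^35 ≈ 9.52378e-28.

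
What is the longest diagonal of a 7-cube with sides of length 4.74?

Diagonal = √7 · 4.74 ≈ 12.5409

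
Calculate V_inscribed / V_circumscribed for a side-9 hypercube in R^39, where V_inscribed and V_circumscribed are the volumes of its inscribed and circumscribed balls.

V_in/V_out = n^(-n/2) = 39^(-39/2) ≈ 9.42411e-32.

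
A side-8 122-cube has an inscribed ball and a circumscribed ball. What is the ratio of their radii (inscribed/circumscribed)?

Ratio = (s/2)/(s√122/2) = 122^(-1/2) ≈ 0.0905357.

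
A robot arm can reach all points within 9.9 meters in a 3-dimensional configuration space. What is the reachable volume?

Volume = π^{3/2}·(9.9)^3/Γ(5/2) ≈ 4064.38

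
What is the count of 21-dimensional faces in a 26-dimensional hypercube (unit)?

Number of 21-faces = C(26,21) · 2^(26-21) = 65780 · 32 = 2104960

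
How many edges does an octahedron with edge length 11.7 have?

Each 1-face is the convex hull of 2 vertices, one chosen as ±e_i from each of 2 distinct axes: 2^2·C(3,2) = 12.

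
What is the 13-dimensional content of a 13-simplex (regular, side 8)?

V = (8^13 / 13!) · √((13+1) / 2^13) ≈ 3.64971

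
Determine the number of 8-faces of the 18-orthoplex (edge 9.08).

f_8(18-orthoplex) = 2^9 · (18 choose 9) = 24893440.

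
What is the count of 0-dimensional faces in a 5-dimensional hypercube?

Choose 0 of 5 axes to span the face (C(5,0) = 1 way), then fix each of the remaining 5 coordinates at one of its two extreme values (2^5 = 32 ways): 1·32 = 32.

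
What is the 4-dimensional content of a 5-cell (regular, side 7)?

V = (7^4 / 4!) · √((4+1) / 2^4) ≈ 55.925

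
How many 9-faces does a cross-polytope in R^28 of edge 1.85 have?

f_9(28-orthoplex) = 2^10 · (28 choose 10) = 13438064640.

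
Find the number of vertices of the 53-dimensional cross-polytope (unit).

Number of vertices = 2n = 106.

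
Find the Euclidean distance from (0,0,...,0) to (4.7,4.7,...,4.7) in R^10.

d = √(4.7² + 4.7² + ... + 4.7²) [10 terms] = √(10·4.7²) = 4.7√10 ≈ 14.8627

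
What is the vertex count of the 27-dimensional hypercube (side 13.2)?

An n-cube has 2^n vertices; for n = 27 that is 2^27 = 134217728.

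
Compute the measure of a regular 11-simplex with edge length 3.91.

For a regular n-simplex with edge a, V = (a^n / n!)·√((n+1)/2^n). With a=3.91, n=11: V ≈ 0.00626202.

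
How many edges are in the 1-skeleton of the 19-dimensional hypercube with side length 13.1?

Each of the 2^19 = 524288 vertices has degree 19; total edges = 19·2^19/2 = 4980736.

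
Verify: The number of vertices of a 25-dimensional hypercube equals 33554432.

True. The 25-cube has 2^25 = 33554432 vertices.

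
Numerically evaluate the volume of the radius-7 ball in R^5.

V = 134456·π^2/15 ≈ 88468.5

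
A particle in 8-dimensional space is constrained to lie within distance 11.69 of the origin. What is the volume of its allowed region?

Volume = π^{8/2}·(11.69)^8/Γ(5) ≈ 1.41548e+09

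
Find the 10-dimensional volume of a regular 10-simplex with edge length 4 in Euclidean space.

For a regular n-simplex with edge a, V = (a^n / n!)·√((n+1)/2^n). With a=4, n=10: V ≈ 0.0299491.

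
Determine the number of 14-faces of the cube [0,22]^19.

Number of 14-faces = C(19,14) · 2^(19-14) = 11628 · 32 = 372096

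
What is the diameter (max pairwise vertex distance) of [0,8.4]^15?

The space diagonal of an n-cube of side s is s√n. Here 8.4·√15 ≈ 32.5331.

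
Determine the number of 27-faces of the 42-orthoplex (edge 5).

Number of 27-faces = 2^(27+1) · C(42,27+1) = 268435456 · 52860229080 = 14189559697354260480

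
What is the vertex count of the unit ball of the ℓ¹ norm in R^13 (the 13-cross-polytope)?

The 13-dimensional cross-polytope has 2n = 2·13 = 26 vertices.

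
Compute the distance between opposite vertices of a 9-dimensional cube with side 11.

||(11,11,...,11)|| = √(9)·11 = 33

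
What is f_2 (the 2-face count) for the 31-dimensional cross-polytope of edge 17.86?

f_2(31-orthoplex) = 2^3 · (31 choose 3) = 35960.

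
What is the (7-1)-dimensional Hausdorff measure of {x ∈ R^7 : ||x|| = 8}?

|∂B_7(8)| = 4194304·π^3/15 ≈ 8.66998e+06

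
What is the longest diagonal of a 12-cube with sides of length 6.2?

||(6.2,6.2,...,6.2)|| = √(12)·6.2 ≈ 21.4774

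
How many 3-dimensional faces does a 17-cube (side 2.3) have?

Choose 3 of 17 axes to span the face (C(17,3) = 680 ways), then fix each of the remaining 14 coordinates at one of its two extreme values (2^14 = 16384 ways): 680·16384 = 11141120.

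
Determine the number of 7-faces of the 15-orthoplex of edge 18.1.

An n-cross-polytope has 2^(k+1)·C(n,k+1) k-faces. Here 2^8·C(15,8) = 256·6435 = 1647360.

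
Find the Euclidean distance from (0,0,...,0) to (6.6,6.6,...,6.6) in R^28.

d = √(6.6² + 6.6² + ... + 6.6²) [28 terms] = √(28·6.6²) = 6.6√28 ≈ 34.9239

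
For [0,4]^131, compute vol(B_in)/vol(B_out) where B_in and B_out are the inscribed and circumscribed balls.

V_in / V_out = (r_in/r_out)^131 = (1/√131)^131 = 131^(-131/2) ≈ 2.0832e-139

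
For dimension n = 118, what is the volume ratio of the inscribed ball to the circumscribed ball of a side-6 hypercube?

The radii are 6/2 and 6√118/2, so the volume ratio is (1/√118)^118 = 118^{-118/2} ≈ 5.74066e-123.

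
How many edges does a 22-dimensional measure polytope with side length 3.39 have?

The 22-cube has n·2^(n-1) = 22·2^21 = 22·2097152 = 46137344 edges.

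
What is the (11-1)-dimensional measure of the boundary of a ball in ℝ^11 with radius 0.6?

S_11(0.6) = 2·π^(11/2)·(0.6)^10 / Γ(11/2) ≈ 0.125317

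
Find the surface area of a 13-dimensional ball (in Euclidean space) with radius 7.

S_13(7) = 2·π^(13/2)·(7)^12 / Γ(13/2) = 253097823104·π^6/1485 ≈ 1.63856e+11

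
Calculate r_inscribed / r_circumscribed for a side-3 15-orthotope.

Ratio = (s/2)/(s√15/2) = 15^(-1/2) ≈ 0.258199.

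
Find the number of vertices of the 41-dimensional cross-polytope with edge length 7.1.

The 41-dimensional cross-polytope has 2n = 2·41 = 82 vertices.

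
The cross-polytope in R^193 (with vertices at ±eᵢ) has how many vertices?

Number of vertices = 2n = 386.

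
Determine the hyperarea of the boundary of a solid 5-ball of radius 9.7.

S = n·V_n(r)/r = 5·V_5(9.7)/9.7 (volume-to-surface relation), giving 233000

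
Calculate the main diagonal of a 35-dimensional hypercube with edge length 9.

d = √(9² + 9² + ... + 9²) [35 terms] = √(35·9²) = 9√35 ≈ 53.2447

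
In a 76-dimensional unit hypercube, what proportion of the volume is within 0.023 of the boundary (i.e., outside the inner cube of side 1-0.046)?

Shell fraction = 1 - (1-0.046)^76 ≈ 0.972095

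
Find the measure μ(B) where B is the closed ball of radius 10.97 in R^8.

V_8(10.97) = π^(8/2) · (10.97)^8 / Γ(8/2 + 1) ≈ 8.51219e+08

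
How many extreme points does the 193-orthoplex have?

The 193-dimensional cross-polytope has 2n = 2·193 = 386 vertices.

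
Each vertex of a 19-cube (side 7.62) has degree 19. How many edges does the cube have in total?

Number of 1-faces = C(19,1)·2^(19-1) = 19·262144 = 4980736.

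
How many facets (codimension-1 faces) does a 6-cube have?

An n-cube has C(n,k)·2^(n-k) k-faces. Here C(6,5)·2^1 = 6·2 = 12.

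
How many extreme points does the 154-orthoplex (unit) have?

The vertices are ±e_1, ..., ±e_154, so there are 2·154 = 308.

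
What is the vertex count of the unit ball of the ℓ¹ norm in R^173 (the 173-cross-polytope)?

The vertices are ±e_1, ..., ±e_173, so there are 2·173 = 346.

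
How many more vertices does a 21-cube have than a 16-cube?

The 21-cube has 2^21 = 2097152 vertices. The 16-cube has 2^16 = 65536 vertices. Difference: 2097152 - 65536 = 2031616.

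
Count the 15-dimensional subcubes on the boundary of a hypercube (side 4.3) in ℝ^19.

f_15(19-cube) = (19 choose 15) · 2^4 = 62016.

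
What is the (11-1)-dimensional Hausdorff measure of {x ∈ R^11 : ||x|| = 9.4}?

S = n·V_n(r)/r = 11·V_11(9.4)/9.4 (volume-to-surface relation), giving 1.11629e+11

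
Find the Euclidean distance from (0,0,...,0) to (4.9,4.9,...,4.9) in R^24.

d = √(4.9² + 4.9² + ... + 4.9²) [24 terms] = √(24·4.9²) = 4.9√24 ≈ 24.005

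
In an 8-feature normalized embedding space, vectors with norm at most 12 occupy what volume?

The n-ball volume is π^(n/2)·r^n/Γ(n/2+1). With n=8, r=12: V = 17915904·π^4 ≈ 1.74517e+09.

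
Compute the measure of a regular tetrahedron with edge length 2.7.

Volume = (√2/12) · 2.7³ = 2.31966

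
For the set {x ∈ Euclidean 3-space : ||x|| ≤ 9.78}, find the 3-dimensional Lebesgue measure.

Volume = π^{3/2}·(9.78)^3/Γ(5/2) ≈ 3918.37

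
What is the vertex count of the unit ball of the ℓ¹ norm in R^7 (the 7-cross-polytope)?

Number of vertices = 2n = 14.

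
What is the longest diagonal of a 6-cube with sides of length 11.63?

d = √(11.63² + 11.63² + ... + 11.63²) [6 terms] = √(6·11.63²) = 11.63√6 ≈ 28.4876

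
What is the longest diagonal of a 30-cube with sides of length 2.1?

||(2.1,2.1,...,2.1)|| = √(30)·2.1 ≈ 11.5022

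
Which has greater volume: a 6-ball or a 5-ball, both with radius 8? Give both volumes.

V_6(8) ≈ 1.35468e+06. V_5(8) ≈ 172484. The 6-ball is larger.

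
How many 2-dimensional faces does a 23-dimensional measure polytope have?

An n-cube has C(n,k)·2^(n-k) k-faces. Here C(23,2)·2^21 = 253·2097152 = 530579456.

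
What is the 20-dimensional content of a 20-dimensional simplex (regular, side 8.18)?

V_20 = √(21) · 8.18^20 / (20! · 2^(20/2)) ≈ 0.00330941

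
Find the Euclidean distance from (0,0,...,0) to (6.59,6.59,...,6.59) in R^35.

The space diagonal of an n-cube of side s is s√n. Here 6.59·√35 ≈ 38.987.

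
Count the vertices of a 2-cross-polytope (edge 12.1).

Number of vertices = 2n = 4.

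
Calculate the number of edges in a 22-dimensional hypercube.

An n-cube has n·2^(n-1) edges. With n = 22: 22·2097152 = 46137344.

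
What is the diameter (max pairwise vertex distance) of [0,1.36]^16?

||(1.36,1.36,...,1.36)|| = √(16)·1.36 = 5.44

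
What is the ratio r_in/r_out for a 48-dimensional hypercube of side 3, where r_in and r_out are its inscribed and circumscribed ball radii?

r_in / r_out = (3/2) / (3√48/2) = 1/√48 ≈ 0.144338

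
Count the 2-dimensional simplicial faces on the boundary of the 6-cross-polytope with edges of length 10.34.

An n-cross-polytope has 2^(k+1)·C(n,k+1) k-faces. Here 2^3·C(6,3) = 8·20 = 160.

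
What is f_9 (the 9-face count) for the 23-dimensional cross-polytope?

f_9(23-orthoplex) = 2^10 · (23 choose 10) = 1171523584.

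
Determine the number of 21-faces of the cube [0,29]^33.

Number of 21-faces = C(33,21) · 2^(33-21) = 354817320 · 4096 = 1453331742720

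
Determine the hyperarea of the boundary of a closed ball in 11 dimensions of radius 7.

The surface area of an n-ball is 2π^(n/2) r^(n-1) / Γ(n/2). For n=11, r=7: 2582630848·π^5/135 ≈ 5.85434e+09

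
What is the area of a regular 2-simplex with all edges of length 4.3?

Area = (√3/4) · 4.3² = 8.0064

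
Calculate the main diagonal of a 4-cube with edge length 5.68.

The space diagonal of an n-cube of side s is s√n. Here 5.68·√4 = 11.36.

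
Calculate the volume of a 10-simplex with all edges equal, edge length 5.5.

V_10 = √(11) · 5.5^10 / (10! · 2^(10/2)) ≈ 0.723453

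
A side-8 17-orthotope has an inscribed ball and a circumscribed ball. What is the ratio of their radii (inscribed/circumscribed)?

For an n-cube of any side s, the inradius is s/2 and the circumradius is s√n/2, so the ratio is 1/√17 ≈ 0.242536.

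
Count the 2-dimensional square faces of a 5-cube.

f_2(5-cube) = (5 choose 2) · 2^3 = 80.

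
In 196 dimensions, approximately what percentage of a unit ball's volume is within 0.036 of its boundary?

1 - (1-0.036)^196 ≈ 0.999243 ≈ 99.92%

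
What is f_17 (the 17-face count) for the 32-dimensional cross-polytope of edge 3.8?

An n-cross-polytope has 2^(k+1)·C(n,k+1) k-faces. Here 2^18·C(32,18) = 262144·471435600 = 123584013926400.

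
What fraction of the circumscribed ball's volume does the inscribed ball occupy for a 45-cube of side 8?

Volume scales as r^n, and r_in/r_out = 1/√45, giving (1/√45)^45 ≈ 6.34919e-38.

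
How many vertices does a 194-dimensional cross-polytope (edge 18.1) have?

Number of vertices = 2n = 388.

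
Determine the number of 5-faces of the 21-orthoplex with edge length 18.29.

f_5(21-orthoplex) = 2^6 · (21 choose 6) = 3472896.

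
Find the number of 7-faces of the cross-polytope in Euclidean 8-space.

f_7(8-orthoplex) = 2^8 · (8 choose 8) = 256.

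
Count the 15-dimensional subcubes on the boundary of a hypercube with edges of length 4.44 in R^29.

Choose 15 of 29 axes to span the face (C(29,15) = 77558760 ways), then fix each of the remaining 14 coordinates at one of its two extreme values (2^14 = 16384 ways): 77558760·16384 = 1270722723840.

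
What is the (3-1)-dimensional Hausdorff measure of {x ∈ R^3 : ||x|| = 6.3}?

S_3(6.3) = 2·π^(3/2)·(6.3)^2 / Γ(3/2) = 4πr² = 4π·(6.3)² ≈ 498.759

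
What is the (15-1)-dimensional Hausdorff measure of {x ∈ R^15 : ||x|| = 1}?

S = n·V_n(r)/r = 15·V_15(1)/1 (volume-to-surface relation), giving 256·π^7/135135 ≈ 5.72165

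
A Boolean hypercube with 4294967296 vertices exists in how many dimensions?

2^n = 4294967296 ⇒ n = log_2(4294967296) = 32.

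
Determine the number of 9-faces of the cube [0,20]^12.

Number of 9-faces = C(12,9) · 2^(12-9) = 220 · 8 = 1760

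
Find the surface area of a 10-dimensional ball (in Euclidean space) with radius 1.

S_10(1) = 2·π^(10/2)·(1)^9 / Γ(10/2) = π^5/12 ≈ 25.5016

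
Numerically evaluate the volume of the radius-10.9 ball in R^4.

V_4(10.9) = π^(4/2) · (10.9)^4 / Γ(4/2 + 1) ≈ 69658.8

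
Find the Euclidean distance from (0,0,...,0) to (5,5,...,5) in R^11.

d = √(5² + 5² + ... + 5²) [11 terms] = √(11·5²) = 5√11 ≈ 16.5831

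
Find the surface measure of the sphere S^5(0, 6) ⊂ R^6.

S = n·V_n(r)/r = 6·V_6(6)/6 (volume-to-surface relation), giving 7776·π^3 ≈ 241105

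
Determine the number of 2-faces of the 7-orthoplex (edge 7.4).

Each 2-face is the convex hull of 3 vertices, one chosen as ±e_i from each of 3 distinct axes: 2^3·C(7,3) = 280.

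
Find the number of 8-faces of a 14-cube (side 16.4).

f_8(14-cube) = (14 choose 8) · 2^6 = 192192.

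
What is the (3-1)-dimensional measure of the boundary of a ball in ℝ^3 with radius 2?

The surface area of an n-ball is 2π^(n/2) r^(n-1) / Γ(n/2). For n=3, r=2: 4πr² = 4π·(2)² ≈ 50.2655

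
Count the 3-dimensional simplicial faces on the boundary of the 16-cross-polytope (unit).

f_3(16-orthoplex) = 2^4 · (16 choose 4) = 29120.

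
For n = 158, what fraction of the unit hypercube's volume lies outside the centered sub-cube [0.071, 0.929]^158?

The inner cube has side 1-2·0.071 = 0.858 and volume (0.858)^158 ≈ 3.097e-11, so the shell holds 1 - 3.097e-11 of the volume.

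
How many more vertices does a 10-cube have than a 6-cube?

The 10-cube has 2^10 = 1024 vertices. The 6-cube has 2^6 = 64 vertices. Difference: 1024 - 64 = 960.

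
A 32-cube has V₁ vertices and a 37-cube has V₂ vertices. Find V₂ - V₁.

V₁ = 2^32 = 4294967296. V₂ = 2^37 = 137438953472. V₂ - V₁ = 133143986176.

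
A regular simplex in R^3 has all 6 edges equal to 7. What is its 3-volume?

Volume = (√2/12) · 7³ = 40.4229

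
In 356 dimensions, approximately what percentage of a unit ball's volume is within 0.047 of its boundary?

1 - (1-0.047)^356 ≈ 0.9999999639 ≈ 99.999996%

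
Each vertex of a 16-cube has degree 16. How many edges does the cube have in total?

Each of the 2^16 = 65536 vertices has degree 16; total edges = 16·2^16/2 = 524288.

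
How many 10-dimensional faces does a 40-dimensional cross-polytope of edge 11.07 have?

Each 10-face is the convex hull of 11 vertices, one chosen as ±e_i from each of 11 distinct axes: 2^11·C(40,11) = 4734569349120.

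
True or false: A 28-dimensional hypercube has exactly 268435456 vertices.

True. The 28-cube has 2^28 = 268435456 vertices.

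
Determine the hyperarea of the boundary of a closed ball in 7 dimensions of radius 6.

S_7(6) = 2·π^(7/2)·(6)^6 / Γ(7/2) = 248832·π^3/5 ≈ 1.54307e+06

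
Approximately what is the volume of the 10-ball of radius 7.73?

The n-ball volume is π^(n/2)·r^n/Γ(n/2+1). With n=10, r=7.73: V ≈ 1.94251e+09.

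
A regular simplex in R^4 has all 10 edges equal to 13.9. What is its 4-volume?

V_4 = √(5) · 13.9^4 / (4! · 2^(4/2)) ≈ 869.507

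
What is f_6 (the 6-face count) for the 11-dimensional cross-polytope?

Number of 6-faces = 2^(6+1) · C(11,6+1) = 128 · 330 = 42240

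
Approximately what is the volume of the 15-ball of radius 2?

Volume = π^{15/2}·(2)^15/Γ(17/2) = 8388608·π^7/2027025 ≈ 12499.1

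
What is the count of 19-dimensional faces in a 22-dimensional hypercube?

Choose 19 of 22 axes to span the face (C(22,19) = 1540 ways), then fix each of the remaining 3 coordinates at one of its two extreme values (2^3 = 8 ways): 1540·8 = 12320.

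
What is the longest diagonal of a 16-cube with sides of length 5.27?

d = √(5.27² + 5.27² + ... + 5.27²) [16 terms] = √(16·5.27²) = 5.27√16 = 21.08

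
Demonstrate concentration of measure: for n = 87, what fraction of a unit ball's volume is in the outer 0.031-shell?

1 - (1-0.031)^87 ≈ 0.93541 ≈ 93.54%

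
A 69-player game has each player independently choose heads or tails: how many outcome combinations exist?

An n-cube has 2^n vertices; for n = 69 that is 2^69 = 590295810358705651712.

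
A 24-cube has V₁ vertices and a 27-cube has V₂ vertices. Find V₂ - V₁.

V₁ = 2^24 = 16777216. V₂ = 2^27 = 134217728. V₂ - V₁ = 117440512.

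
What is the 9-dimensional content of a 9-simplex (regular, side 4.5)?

V = (4.5^9 / 9!) · √((9+1) / 2^9) ≈ 0.291417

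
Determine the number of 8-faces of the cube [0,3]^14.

Number of 8-faces = C(14,8) · 2^(14-8) = 3003 · 64 = 192192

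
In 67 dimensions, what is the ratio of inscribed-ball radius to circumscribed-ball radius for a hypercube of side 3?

For an n-cube of any side s, the inradius is s/2 and the circumradius is s√n/2, so the ratio is 1/√67 ≈ 0.122169.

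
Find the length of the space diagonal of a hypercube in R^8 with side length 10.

The space diagonal of an n-cube of side s is s√n. Here 10·√8 ≈ 28.2843.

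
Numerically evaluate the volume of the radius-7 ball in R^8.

Volume = π^{8/2}·(7)^8/Γ(5) = 5764801·π^4/24 ≈ 2.33977e+07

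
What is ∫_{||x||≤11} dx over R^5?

V_5(11) = π^(5/2) · (11)^5 / Γ(5/2 + 1) = 1288408·π^2/15 ≈ 847738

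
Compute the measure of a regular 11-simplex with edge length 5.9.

For a regular n-simplex with edge a, V = (a^n / n!)·√((n+1)/2^n). With a=5.9, n=11: V ≈ 0.578285.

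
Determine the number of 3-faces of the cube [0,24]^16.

f_3(16-cube) = (16 choose 3) · 2^13 = 4587520.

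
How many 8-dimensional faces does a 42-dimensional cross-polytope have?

Number of 8-faces = 2^(8+1) · C(42,8+1) = 512 · 445891810 = 228296606720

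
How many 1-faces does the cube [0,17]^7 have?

An n-cube has n·2^(n-1) edges. With n = 7: 7·64 = 448.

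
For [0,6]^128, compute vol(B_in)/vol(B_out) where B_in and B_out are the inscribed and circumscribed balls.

The radii are 6/2 and 6√128/2, so the volume ratio is (1/√128)^128 = 128^{-128/2} ≈ 1.37582e-135.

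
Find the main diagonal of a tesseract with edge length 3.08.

||(3.08,3.08,...,3.08)|| = √(4)·3.08 = 6.16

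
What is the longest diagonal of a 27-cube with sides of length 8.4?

||(8.4,8.4,...,8.4)|| = √(27)·8.4 ≈ 43.6477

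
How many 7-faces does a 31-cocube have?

An n-cross-polytope has 2^(k+1)·C(n,k+1) k-faces. Here 2^8·C(31,8) = 256·7888725 = 2019513600.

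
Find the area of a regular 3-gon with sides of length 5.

Area = (√3/4) · 5² = 10.8253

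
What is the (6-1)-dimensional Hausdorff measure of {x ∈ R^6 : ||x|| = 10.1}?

S = n·V_n(r)/r = 6·V_6(10.1)/10.1 (volume-to-surface relation), giving 3.25879e+06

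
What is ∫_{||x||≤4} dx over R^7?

V = 262144·π^3/105 ≈ 77410.6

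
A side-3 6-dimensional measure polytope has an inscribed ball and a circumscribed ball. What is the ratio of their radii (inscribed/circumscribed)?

r_in = 3/2 (half the side); r_out = 3√6/2 (half the diagonal). Ratio = 1/√6 ≈ 0.408248.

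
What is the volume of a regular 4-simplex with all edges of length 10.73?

V = (10.73^4 / 4!) · √((4+1) / 2^4) ≈ 308.754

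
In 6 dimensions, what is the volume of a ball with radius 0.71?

V_6(0.71) = π^(6/2) · (0.71)^6 / Γ(6/2 + 1) ≈ 0.661985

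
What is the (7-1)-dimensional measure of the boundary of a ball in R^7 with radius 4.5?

|∂B_7(4.5)| = 177147·π^3/20 ≈ 274633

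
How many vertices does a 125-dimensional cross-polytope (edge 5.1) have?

The 125-dimensional cross-polytope has 2n = 2·125 = 250 vertices.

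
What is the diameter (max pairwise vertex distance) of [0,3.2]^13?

d = √(3.2² + 3.2² + ... + 3.2²) [13 terms] = √(13·3.2²) = 3.2√13 ≈ 11.5378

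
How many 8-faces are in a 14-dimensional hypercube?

Number of 8-faces = C(14,8) · 2^(14-8) = 3003 · 64 = 192192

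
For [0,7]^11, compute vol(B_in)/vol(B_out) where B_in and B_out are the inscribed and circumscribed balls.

V_in/V_out = n^(-n/2) = 11^(-11/2) ≈ 1.87215e-06.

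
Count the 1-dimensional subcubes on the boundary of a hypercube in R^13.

An n-cube has C(n,k)·2^(n-k) k-faces. Here C(13,1)·2^12 = 13·4096 = 53248.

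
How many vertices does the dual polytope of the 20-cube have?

Number of vertices = 2n = 40.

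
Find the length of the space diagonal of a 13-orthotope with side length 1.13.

||(1.13,1.13,...,1.13)|| = √(13)·1.13 ≈ 4.07427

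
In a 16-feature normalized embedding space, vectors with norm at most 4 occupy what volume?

The n-ball volume is π^(n/2)·r^n/Γ(n/2+1). With n=16, r=4: V = 33554432·π^8/315 ≈ 1.01074e+09.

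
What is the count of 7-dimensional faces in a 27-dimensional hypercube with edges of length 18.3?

Number of 7-faces = C(27,7) · 2^(27-7) = 888030 · 1048576 = 931166945280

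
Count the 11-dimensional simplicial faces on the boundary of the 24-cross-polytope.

Each 11-face is the convex hull of 12 vertices, one chosen as ±e_i from each of 12 distinct axes: 2^12·C(24,12) = 11076222976.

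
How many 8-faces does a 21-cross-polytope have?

An n-cross-polytope has 2^(k+1)·C(n,k+1) k-faces. Here 2^9·C(21,9) = 512·293930 = 150492160.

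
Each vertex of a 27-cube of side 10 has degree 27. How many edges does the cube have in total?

Number of 1-faces = C(27,1)·2^(27-1) = 27·67108864 = 1811939328.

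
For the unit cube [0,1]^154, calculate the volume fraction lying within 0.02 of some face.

Shell fraction = 1 - (1-0.04)^154 ≈ 0.998139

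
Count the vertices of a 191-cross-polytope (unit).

The vertices are ±e_1, ..., ±e_191, so there are 2·191 = 382.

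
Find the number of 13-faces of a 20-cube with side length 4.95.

Choose 13 of 20 axes to span the face (C(20,13) = 77520 ways), then fix each of the remaining 7 coordinates at one of its two extreme values (2^7 = 128 ways): 77520·128 = 9922560.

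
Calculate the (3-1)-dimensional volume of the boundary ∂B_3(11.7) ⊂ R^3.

S = n·V_n(r)/r = 3·V_3(11.7)/11.7 (volume-to-surface relation), giving 4πr² = 4π·(11.7)² ≈ 1720.21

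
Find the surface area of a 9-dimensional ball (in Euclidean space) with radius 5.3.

S_9(5.3) = 2·π^(9/2)·(5.3)^8 / Γ(9/2) ≈ 1.84828e+07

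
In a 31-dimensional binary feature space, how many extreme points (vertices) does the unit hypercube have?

The 31-cube has 2^31 = 2147483648 vertices.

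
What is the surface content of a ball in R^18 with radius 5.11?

S_18(5.11) = 2·π^(18/2)·(5.11)^17 / Γ(18/2) ≈ 1.6331e+12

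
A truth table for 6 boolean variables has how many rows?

Number of vertices = 2^6 = 64.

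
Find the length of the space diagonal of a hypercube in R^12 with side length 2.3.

The space diagonal of an n-cube of side s is s√n. Here 2.3·√12 ≈ 7.96743.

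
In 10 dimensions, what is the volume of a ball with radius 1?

The n-ball volume is π^(n/2)·r^n/Γ(n/2+1). With n=10, r=1: V = π^5/120 ≈ 2.55016.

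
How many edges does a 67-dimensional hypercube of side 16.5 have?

Each of the 2^67 = 147573952589676412928 vertices has degree 67; total edges = 67·2^67/2 = 4943727411754159833088.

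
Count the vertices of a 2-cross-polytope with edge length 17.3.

Number of vertices = 2n = 4.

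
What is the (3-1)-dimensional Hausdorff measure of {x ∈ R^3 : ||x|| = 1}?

|∂B_3(1)| = 4πr² = 4π·(1)² ≈ 12.5664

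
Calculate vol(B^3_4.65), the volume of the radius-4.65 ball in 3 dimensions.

V_3(4.65) = π^(3/2) · (4.65)^3 / Γ(3/2 + 1) ≈ 421.16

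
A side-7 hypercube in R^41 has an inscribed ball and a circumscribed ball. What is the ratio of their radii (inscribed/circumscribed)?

r_in = 7/2 (half the side); r_out = 7√41/2 (half the diagonal). Ratio = 1/√41 ≈ 0.156174.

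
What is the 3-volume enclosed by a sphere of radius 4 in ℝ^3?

The n-ball volume is π^(n/2)·r^n/Γ(n/2+1). With n=3, r=4: V = 256·π/3 ≈ 268.083.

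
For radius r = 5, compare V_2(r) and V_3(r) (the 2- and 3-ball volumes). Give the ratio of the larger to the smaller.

V_2(5) ≈ 78.5398, V_3(5) ≈ 523.599. The 3-ball is larger by a factor of 6.667.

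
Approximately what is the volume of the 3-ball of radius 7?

V_3(7) = π^(3/2) · (7)^3 / Γ(3/2 + 1) = 1372·π/3 ≈ 1436.76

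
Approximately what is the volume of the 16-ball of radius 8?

V = 2199023255552·π^8/315 ≈ 6.62397e+13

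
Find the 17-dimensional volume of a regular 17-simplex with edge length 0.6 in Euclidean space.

V_17 = √(18) · 0.6^17 / (17! · 2^(17/2)) ≈ 5.57679e-21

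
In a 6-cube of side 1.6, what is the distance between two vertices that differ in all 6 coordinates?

d = √(1.6² + 1.6² + ... + 1.6²) [6 terms] = √(6·1.6²) = 1.6√6 ≈ 3.91918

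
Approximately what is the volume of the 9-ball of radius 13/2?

V = 10604499373·π^4/15120 ≈ 6.83184e+07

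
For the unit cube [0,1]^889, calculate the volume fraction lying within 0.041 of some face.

1 - (1 - 2·0.041)^889 = 1 - 0.918^889 ≈ 1 - 9.271e-34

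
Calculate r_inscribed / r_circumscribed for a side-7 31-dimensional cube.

r_in = 7/2 (half the side); r_out = 7√31/2 (half the diagonal). Ratio = 1/√31 ≈ 0.179605.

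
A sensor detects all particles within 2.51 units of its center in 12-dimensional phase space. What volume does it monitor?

The n-ball volume is π^(n/2)·r^n/Γ(n/2+1). With n=12, r=2.51: V ≈ 83493.3.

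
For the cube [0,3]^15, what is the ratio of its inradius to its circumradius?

r_in = 3/2 (half the side); r_out = 3√15/2 (half the diagonal). Ratio = 1/√15 ≈ 0.258199.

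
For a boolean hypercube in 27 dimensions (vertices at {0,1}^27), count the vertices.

An n-cube has 2^n vertices; for n = 27 that is 2^27 = 134217728.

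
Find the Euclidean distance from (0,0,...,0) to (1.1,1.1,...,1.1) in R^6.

Diagonal = √6 · 1.1 ≈ 2.69444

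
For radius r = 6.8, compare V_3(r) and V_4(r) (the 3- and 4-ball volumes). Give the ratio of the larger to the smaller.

V_3(6.8) ≈ 1317.09, V_4(6.8) ≈ 10551.3. The 4-ball is larger by a factor of 8.011.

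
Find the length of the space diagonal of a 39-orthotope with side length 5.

The space diagonal of an n-cube of side s is s√n. Here 5·√39 ≈ 31.225.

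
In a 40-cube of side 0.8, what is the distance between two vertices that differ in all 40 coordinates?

||(0.8,0.8,...,0.8)|| = √(40)·0.8 ≈ 5.05964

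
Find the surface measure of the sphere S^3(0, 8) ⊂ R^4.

S_4(8) = 2·π^(4/2)·(8)^3 / Γ(4/2) = 1024·π^2 ≈ 10106.5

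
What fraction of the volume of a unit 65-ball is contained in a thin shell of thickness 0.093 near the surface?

V(inner)/V(outer) = ((1-0.093)/1)^65 ≈ 0.001756, so the shell fraction is 0.998244.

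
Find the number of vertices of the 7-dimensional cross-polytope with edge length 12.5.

Number of vertices = 2n = 14.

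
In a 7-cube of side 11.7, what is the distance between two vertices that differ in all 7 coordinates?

d = √(11.7² + 11.7² + ... + 11.7²) [7 terms] = √(7·11.7²) = 11.7√7 ≈ 30.9553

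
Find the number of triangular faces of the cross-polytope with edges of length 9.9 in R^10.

f_2(10-orthoplex) = 2^3 · (10 choose 3) = 960.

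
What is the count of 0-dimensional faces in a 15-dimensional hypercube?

f_0(15-cube) = (15 choose 0) · 2^15 = 32768.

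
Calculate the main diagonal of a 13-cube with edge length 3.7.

d = √(3.7² + 3.7² + ... + 3.7²) [13 terms] = √(13·3.7²) = 3.7√13 ≈ 13.3405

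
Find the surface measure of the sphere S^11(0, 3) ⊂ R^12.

|∂B_12(3)| = 59049·π^6/20 ≈ 2.83845e+06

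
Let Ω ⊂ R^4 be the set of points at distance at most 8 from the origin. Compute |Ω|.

Volume = π^{4/2}·(8)^4/Γ(3) = 2048·π^2 ≈ 20212.9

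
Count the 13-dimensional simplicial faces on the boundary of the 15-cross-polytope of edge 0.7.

Number of 13-faces = 2^(13+1) · C(15,13+1) = 16384 · 15 = 245760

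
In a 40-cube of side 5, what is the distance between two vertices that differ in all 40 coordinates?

||(5,5,...,5)|| = √(40)·5 ≈ 31.6228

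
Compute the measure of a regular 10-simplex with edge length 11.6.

V_10 = √(11) · 11.6^10 / (10! · 2^(10/2)) ≈ 1259.98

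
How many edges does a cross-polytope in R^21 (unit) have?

An n-cross-polytope has 2^(k+1)·C(n,k+1) k-faces. Here 2^2·C(21,2) = 4·210 = 840.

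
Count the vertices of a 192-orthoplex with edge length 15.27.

The 192-dimensional cross-polytope has 2n = 2·192 = 384 vertices.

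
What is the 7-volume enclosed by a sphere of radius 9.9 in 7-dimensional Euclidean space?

The n-ball volume is π^(n/2)·r^n/Γ(n/2+1). With n=7, r=9.9: V ≈ 4.40379e+07.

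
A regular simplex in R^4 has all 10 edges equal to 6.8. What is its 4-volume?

Volume = 6.8^4 · √(5/2^4) / 4! ≈ 49.8023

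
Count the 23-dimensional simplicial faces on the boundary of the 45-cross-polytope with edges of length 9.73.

Each 23-face is the convex hull of 24 vertices, one chosen as ±e_i from each of 24 distinct axes: 2^24·C(45,24) = 63311437629908582400.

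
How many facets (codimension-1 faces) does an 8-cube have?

An n-cube has C(n,k)·2^(n-k) k-faces. Here C(8,7)·2^1 = 8·2 = 16.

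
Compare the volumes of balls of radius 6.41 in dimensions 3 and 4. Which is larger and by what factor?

V_3(6.41) ≈ 1103.22, V_4(6.41) ≈ 8331.09. The 4-ball is larger by a factor of 7.552.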